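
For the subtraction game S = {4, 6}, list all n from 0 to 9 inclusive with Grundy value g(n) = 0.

Build the Grundy sequence with g(k) = mex{g(k−s) : s ∈ {4, 6}, s ≤ k}:
k:     0  1  2  3  4  5  6  7  8  9
g(k):  0  0  0  0  1  1  1  1  2  2
The P-positions (g = 0) in 0..9 are 0, 1, 2, 3.

0, 1, 2, 3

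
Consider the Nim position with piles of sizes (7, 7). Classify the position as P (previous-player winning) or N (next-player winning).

Nim-sum: 7 ⊕ 7 = 0.
The nim-sum is 0, so this is a P-position: the player to move is in a losing position under optimal play.

P-position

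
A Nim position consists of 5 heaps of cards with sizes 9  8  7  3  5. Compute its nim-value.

0

Bitwise XOR of the heap sizes:
  1001  (9)
  1000  (8)
  0111  (7)
  0011  (3)
  0101  (5)
  ----
  0000  (0)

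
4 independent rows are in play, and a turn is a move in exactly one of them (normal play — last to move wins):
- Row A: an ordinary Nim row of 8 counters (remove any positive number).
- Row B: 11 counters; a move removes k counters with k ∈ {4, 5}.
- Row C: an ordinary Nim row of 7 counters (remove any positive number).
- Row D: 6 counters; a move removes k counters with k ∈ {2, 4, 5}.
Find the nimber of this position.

12

Row A is a plain Nim row of size 8, so its Grundy value is 8.
For row B, compute g(0), g(1), … with moves {4, 5}:
k:     0  1  2  3  4  5  6  7  8  9 10 11
g(k):  0  0  0  0  1  1  1  1  2  0  0  0
So g(11) = 0.
Row C is a plain Nim row of size 7, so its Grundy value is 7.
For row D, compute g(0), g(1), … with moves {2, 4, 5}:
k:     0  1  2  3  4  5  6
g(k):  0  0  1  1  2  2  3
So g(6) = 3.
By the Sprague-Grundy theorem, the Grundy value of a sum of independent games is the XOR of the component values.
Combined value = 8 XOR 0 XOR 7 XOR 3 = 12.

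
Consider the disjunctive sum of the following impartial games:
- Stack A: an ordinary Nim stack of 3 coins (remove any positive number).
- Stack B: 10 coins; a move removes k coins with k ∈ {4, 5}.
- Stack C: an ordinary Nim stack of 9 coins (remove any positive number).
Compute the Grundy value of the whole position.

10

Stack A is a plain Nim stack of size 3, so its Grundy value is 3.
Build the Grundy sequence for stack B with g(k) = mex{g(k−s) : s ∈ {4, 5}, s ≤ k}:
k:     0  1  2  3  4  5  6  7  8  9 10
g(k):  0  0  0  0  1  1  1  1  2  0  0
So g(10) = 0.
Stack C is a plain Nim stack of size 9, so its Grundy value is 9.
The value of a disjunctive sum is the nim-sum of the parts.
Combined value = 3 XOR 0 XOR 9 = 10.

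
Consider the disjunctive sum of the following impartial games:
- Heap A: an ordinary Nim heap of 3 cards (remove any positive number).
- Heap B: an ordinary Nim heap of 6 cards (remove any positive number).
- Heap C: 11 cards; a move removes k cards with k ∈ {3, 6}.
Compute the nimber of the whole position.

5

Heap A is a plain Nim heap of size 3, so its Grundy value is 3.
Heap B is a plain Nim heap of size 6, so its Grundy value is 6.
Grundy values for heap C (subtraction set {3, 6}):
k:     0  1  2  3  4  5  6  7  8  9 10 11
g(k):  0  0  0  1  1  1  2  2  2  0  0  0
So g(11) = 0.
The value of a disjunctive sum is the nim-sum of the parts.
Combined value = 3 XOR 6 XOR 0 = 5.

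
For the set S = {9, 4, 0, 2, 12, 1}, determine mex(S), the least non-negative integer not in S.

The values 0, 1, 2 are all present; 3 is the first non-negative integer missing from the set.

3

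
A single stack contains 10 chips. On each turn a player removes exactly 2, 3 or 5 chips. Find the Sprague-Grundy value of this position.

1

Compute g(0), g(1), … for moves {2, 3, 5}:
g(0) = mex{} = 0
g(1) = mex{} = 0
g(2) = mex{0} = 1
g(3) = mex{0} = 1
g(4) = mex{0,1} = 2
g(5) = mex{0,1} = 2
g(6) = mex{0,1,2} = 3
g(7) = mex{1,2} = 0
g(8) = mex{1,2,3} = 0
g(9) = mex{0,2,3} = 1
g(10) = mex{0,2} = 1
So g(10) = 1.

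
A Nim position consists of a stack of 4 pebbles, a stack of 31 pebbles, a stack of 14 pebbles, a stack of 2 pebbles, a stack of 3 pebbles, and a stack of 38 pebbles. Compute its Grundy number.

50

Nim-sum: 4 XOR 31 XOR 14 XOR 2 XOR 3 XOR 38 = 50.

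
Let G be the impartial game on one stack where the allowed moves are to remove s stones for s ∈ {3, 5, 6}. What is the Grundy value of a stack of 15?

2

Compute g(0), g(1), … for moves {3, 5, 6}:
k:     0  1  2  3  4  5  6  7  8  9 10 11 12 13 14 15
g(k):  0  0  0  1  1  1  2  2  2  0  0  0  1  1  1  2
So g(15) = 2.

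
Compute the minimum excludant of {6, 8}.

0 is not in the set, so the mex is 0.

0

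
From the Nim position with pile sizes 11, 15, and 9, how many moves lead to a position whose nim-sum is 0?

3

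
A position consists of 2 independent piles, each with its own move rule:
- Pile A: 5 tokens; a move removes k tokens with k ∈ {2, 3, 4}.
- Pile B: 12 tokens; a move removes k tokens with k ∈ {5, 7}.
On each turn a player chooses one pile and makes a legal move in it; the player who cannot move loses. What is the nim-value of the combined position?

2

For pile A, compute g(0), g(1), … with moves {2, 3, 4}:
g(0) = mex{} = 0
g(1) = mex{} = 0
g(2) = mex{0} = 1
g(3) = mex{0} = 1
g(4) = mex{0,1} = 2
g(5) = mex{0,1} = 2
So g(5) = 2.
For pile B, compute g(0), g(1), … with moves {5, 7}:
k:     0  1  2  3  4  5  6  7  8  9 10 11 12
g(k):  0  0  0  0  0  1  1  1  1  1  2  2  0
So g(12) = 0.
By the Sprague-Grundy theorem, the Grundy value of a sum of independent games is the XOR of the component values.
Combined value = 2 XOR 0 = 2.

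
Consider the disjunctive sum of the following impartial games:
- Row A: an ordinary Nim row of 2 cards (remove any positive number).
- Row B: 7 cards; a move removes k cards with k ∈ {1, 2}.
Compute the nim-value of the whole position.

3

Row A is a plain Nim row of size 2, so its Grundy value is 2.
Build the Grundy sequence for row B with g(k) = mex{g(k−s) : s ∈ {1, 2}, s ≤ k}:
k:     0  1  2  3  4  5  6  7
g(k):  0  1  2  0  1  2  0  1
So g(7) = 1.
By the Sprague-Grundy theorem, the Grundy value of a sum of independent games is the XOR of the component values.
Combined value = 2 ⊕ 1 = 3.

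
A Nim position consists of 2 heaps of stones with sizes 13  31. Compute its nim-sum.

18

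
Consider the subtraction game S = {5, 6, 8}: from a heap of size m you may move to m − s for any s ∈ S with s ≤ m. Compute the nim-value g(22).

1

Compute g(0), g(1), … for moves {5, 6, 8}:
k:     0  1  2  3  4  5  6  7  8  9 10 11 12 13 14 15 16 17 18 19 20 21 22
g(k):  0  0  0  0  0  1  1  1  1  1  2  2  2  0  0  0  0  0  1  1  1  1  1
So g(22) = 1.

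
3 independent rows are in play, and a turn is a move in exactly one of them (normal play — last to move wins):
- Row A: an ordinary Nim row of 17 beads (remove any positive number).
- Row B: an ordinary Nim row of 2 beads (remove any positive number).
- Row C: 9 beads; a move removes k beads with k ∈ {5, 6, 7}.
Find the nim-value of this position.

18

Row A is a plain Nim row of size 17, so its Grundy value is 17.
Row B is a plain Nim row of size 2, so its Grundy value is 2.
Grundy values for row C (subtraction set {5, 6, 7}):
k:     0  1  2  3  4  5  6  7  8  9
g(k):  0  0  0  0  0  1  1  1  1  1
So g(9) = 1.
By the Sprague-Grundy theorem, the Grundy value of a sum of independent games is the XOR of the component values.
Combined value = 17 XOR 2 XOR 1 = 18.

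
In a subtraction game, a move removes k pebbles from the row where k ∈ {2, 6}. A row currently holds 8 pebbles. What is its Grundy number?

Grundy values for subtraction set {2, 6}:
k:     0  1  2  3  4  5  6  7  8
g(k):  0  0  1  1  0  0  1  1  0
So g(8) = 0.

0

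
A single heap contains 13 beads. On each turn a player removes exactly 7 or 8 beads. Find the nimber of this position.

1

Compute g(0), g(1), … for moves {7, 8}:
g(0) = mex{} = 0
g(1) = mex{} = 0
g(2) = mex{} = 0
g(3) = mex{} = 0
g(4) = mex{} = 0
g(5) = mex{} = 0
g(6) = mex{} = 0
g(7) = mex{0} = 1
g(8) = mex{0} = 1
g(9) = mex{0} = 1
g(10) = mex{0} = 1
g(11) = mex{0} = 1
g(12) = mex{0} = 1
g(13) = mex{0} = 1
So g(13) = 1.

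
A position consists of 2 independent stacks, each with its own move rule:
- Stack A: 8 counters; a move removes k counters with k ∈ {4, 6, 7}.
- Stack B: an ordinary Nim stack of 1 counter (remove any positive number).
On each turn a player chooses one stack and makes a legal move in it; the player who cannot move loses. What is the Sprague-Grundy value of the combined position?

Grundy values for stack A (subtraction set {4, 6, 7}):
k:     0  1  2  3  4  5  6  7  8
g(k):  0  0  0  0  1  1  1  1  2
So g(8) = 2.
Stack B is a plain Nim stack of size 1, so its Grundy value is 1.
By the Sprague-Grundy theorem, the Grundy value of a sum of independent games is the XOR of the component values.
Combined value = 2 ⊕ 1 = 3.

3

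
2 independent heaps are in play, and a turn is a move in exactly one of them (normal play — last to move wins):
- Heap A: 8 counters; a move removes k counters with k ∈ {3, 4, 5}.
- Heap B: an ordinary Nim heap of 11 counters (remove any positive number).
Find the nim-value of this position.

11

Grundy values for heap A (subtraction set {3, 4, 5}):
k:     0  1  2  3  4  5  6  7  8
g(k):  0  0  0  1  1  1  2  2  0
So g(8) = 0.
Heap B is a plain Nim heap of size 11, so its Grundy value is 11.
The value of a disjunctive sum is the nim-sum of the parts.
Combined value = 0 ⊕ 11 = 11.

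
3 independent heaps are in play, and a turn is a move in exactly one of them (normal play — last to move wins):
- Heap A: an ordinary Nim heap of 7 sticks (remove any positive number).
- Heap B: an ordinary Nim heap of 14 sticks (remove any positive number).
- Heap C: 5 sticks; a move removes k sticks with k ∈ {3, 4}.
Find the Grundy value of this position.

8

Heap A is a plain Nim heap of size 7, so its Grundy value is 7.
Heap B is a plain Nim heap of size 14, so its Grundy value is 14.
For heap C, compute g(0), g(1), … with moves {3, 4}:
k:     0  1  2  3  4  5
g(k):  0  0  0  1  1  1
So g(5) = 1.
The value of a disjunctive sum is the nim-sum of the parts.
Combined value = 7 ⊕ 14 ⊕ 1 = 8.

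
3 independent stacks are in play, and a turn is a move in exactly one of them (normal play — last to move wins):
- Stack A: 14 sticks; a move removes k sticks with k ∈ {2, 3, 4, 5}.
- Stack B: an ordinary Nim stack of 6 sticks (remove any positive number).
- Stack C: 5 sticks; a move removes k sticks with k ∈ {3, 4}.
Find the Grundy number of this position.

7

Grundy values for stack A (subtraction set {2, 3, 4, 5}):
g(0) = mex{} = 0
g(1) = mex{} = 0
g(2) = mex{0} = 1
g(3) = mex{0} = 1
g(4) = mex{0,1} = 2
g(5) = mex{0,1} = 2
g(6) = mex{0,1,2} = 3
g(7) = mex{1,2} = 0
g(8) = mex{1,2,3} = 0
g(9) = mex{0,2,3} = 1
g(10) = mex{0,2,3} = 1
g(11) = mex{0,1,3} = 2
g(12) = mex{0,1} = 2
g(13) = mex{0,1,2} = 3
g(14) = mex{1,2} = 0
So g(14) = 0.
Stack B is a plain Nim stack of size 6, so its Grundy value is 6.
Build the Grundy sequence for stack C with g(k) = mex{g(k−s) : s ∈ {3, 4}, s ≤ k}:
g(0) = mex{} = 0
g(1) = mex{} = 0
g(2) = mex{} = 0
g(3) = mex{0} = 1
g(4) = mex{0} = 1
g(5) = mex{0} = 1
So g(5) = 1.
By the Sprague-Grundy theorem, the Grundy value of a sum of independent games is the XOR of the component values.
Combined value = 0 ⊕ 6 ⊕ 1 = 7.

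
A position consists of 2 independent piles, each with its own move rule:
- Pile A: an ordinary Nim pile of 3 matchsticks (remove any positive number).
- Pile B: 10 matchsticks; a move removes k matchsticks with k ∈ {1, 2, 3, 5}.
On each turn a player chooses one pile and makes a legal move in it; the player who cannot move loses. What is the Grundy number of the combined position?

1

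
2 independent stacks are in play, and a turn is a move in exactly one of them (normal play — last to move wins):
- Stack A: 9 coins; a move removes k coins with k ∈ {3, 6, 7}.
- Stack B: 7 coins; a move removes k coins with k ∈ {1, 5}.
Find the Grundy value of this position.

2

Build the Grundy sequence for stack A with g(k) = mex{g(k−s) : s ∈ {3, 6, 7}, s ≤ k}:
g(0) = mex{} = 0
g(1) = mex{} = 0
g(2) = mex{} = 0
g(3) = mex{0} = 1
g(4) = mex{0} = 1
g(5) = mex{0} = 1
g(6) = mex{0,1} = 2
g(7) = mex{0,1} = 2
g(8) = mex{0,1} = 2
g(9) = mex{0,1,2} = 3
So g(9) = 3.
Build the Grundy sequence for stack B with g(k) = mex{g(k−s) : s ∈ {1, 5}, s ≤ k}:
k:     0  1  2  3  4  5  6  7
g(k):  0  1  0  1  0  1  0  1
So g(7) = 1.
By the Sprague-Grundy theorem, the Grundy value of a sum of independent games is the XOR of the component values.
Combined value = 3 XOR 1 = 2.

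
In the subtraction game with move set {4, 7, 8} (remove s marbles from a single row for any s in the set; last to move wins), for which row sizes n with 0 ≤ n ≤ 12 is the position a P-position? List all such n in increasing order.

Grundy values for subtraction set {4, 7, 8}:
g(0) = mex{} = 0
g(1) = mex{} = 0
g(2) = mex{} = 0
g(3) = mex{} = 0
g(4) = mex{0} = 1
g(5) = mex{0} = 1
g(6) = mex{0} = 1
g(7) = mex{0} = 1
g(8) = mex{0,1} = 2
g(9) = mex{0,1} = 2
g(10) = mex{0,1} = 2
g(11) = mex{0,1} = 2
g(12) = mex{1,2} = 0
The P-positions (g = 0) in 0..12 are 0, 1, 2, 3, 12.

0, 1, 2, 3, 12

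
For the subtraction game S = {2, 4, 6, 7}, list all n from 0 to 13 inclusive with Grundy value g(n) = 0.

0, 1, 9, 10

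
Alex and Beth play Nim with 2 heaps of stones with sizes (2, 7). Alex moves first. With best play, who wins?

Compute the nim-sum pairwise:
2 ^ 7 = 5
The nim-sum is 5 ≠ 0, so this is an N-position: the player to move can win; Alex has a winning move.

Alex wins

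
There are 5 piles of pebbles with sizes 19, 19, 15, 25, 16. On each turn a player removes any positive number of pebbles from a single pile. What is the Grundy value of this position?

6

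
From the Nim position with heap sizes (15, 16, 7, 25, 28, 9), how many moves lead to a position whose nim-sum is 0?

3

Compute the nim-sum pairwise:
15 ⊕ 16 = 31
31 ⊕ 7 = 24
24 ⊕ 25 = 1
1 ⊕ 28 = 29
29 ⊕ 9 = 20
The overall nim-sum is X = 20. A heap of size p has a winning move iff p XOR X < p (reduce it to p XOR X).
  15: 15 XOR 20 = 27 ≥ 15 — no move.
  16: 16 XOR 20 = 4 < 16 — winning move (to 4).
  7: 7 XOR 20 = 19 ≥ 7 — no move.
  25: 25 XOR 20 = 13 < 25 — winning move (to 13).
  28: 28 XOR 20 = 8 < 28 — winning move (to 8).
  9: 9 XOR 20 = 29 ≥ 9 — no move.
That gives 3 winning moves.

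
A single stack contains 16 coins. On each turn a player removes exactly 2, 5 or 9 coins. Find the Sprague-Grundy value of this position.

1

Compute g(0), g(1), … for moves {2, 5, 9}:
k:     0  1  2  3  4  5  6  7  8  9 10 11 12 13 14 15 16
g(k):  0  0  1  1  0  2  1  0  0  1  1  0  2  1  0  0  1
So g(16) = 1.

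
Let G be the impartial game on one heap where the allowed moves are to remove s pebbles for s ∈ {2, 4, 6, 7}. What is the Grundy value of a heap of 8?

4

Build the Grundy sequence with g(k) = mex{g(k−s) : s ∈ {2, 4, 6, 7}, s ≤ k}:
g(0) = mex{} = 0
g(1) = mex{} = 0
g(2) = mex{0} = 1
g(3) = mex{0} = 1
g(4) = mex{0,1} = 2
g(5) = mex{0,1} = 2
g(6) = mex{0,1,2} = 3
g(7) = mex{0,1,2} = 3
g(8) = mex{0,1,2,3} = 4
So g(8) = 4.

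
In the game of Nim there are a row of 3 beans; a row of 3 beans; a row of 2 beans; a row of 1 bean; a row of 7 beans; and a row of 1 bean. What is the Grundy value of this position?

In binary:
  011  (3)
  011  (3)
  010  (2)
  001  (1)
  111  (7)
  001  (1)
  ---
  101  (5)

5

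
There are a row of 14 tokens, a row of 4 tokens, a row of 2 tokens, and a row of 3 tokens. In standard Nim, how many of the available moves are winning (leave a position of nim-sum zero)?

1

Nim-sum: 14 ^ 4 ^ 2 ^ 3 = 11.
The overall nim-sum is X = 11. A row of size p has a winning move iff p XOR X < p (reduce it to p XOR X).
  14: 14 XOR 11 = 5 < 14 — winning move (to 5).
  4: 4 XOR 11 = 15 ≥ 4 — no move.
  2: 2 XOR 11 = 9 ≥ 2 — no move.
  3: 3 XOR 11 = 8 ≥ 3 — no move.
That gives 1 winning move.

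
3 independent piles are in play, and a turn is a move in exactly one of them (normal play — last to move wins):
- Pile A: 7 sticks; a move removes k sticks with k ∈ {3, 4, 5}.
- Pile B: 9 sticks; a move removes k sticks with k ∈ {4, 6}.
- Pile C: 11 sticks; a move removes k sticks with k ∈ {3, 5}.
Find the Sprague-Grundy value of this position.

Grundy values for pile A (subtraction set {3, 4, 5}):
k:     0  1  2  3  4  5  6  7
g(k):  0  0  0  1  1  1  2  2
So g(7) = 2.
Build the Grundy sequence for pile B with g(k) = mex{g(k−s) : s ∈ {4, 6}, s ≤ k}:
k:     0  1  2  3  4  5  6  7  8  9
g(k):  0  0  0  0  1  1  1  1  2  2
So g(9) = 2.
Grundy values for pile C (subtraction set {3, 5}):
g(0) = mex{} = 0
g(1) = mex{} = 0
g(2) = mex{} = 0
g(3) = mex{0} = 1
g(4) = mex{0} = 1
g(5) = mex{0} = 1
g(6) = mex{0,1} = 2
g(7) = mex{0,1} = 2
g(8) = mex{1} = 0
g(9) = mex{1,2} = 0
g(10) = mex{1,2} = 0
g(11) = mex{0,2} = 1
So g(11) = 1.
The value of a disjunctive sum is the nim-sum of the parts.
Combined value = 2 ⊕ 2 ⊕ 1 = 1.

1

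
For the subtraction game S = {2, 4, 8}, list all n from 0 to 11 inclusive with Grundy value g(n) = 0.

0, 1, 6, 7

Grundy values for subtraction set {2, 4, 8}:
k:     0  1  2  3  4  5  6  7  8  9 10 11
g(k):  0  0  1  1  2  2  0  0  1  1  2  2
The P-positions (g = 0) in 0..11 are 0, 1, 6, 7.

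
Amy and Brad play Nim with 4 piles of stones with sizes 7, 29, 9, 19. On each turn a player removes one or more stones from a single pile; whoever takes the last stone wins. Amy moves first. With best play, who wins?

In binary:
  00111  (7)
  11101  (29)
  01001  (9)
  10011  (19)
  -----
  00000  (0)
The nim-sum is 0, so this is a P-position: the player to move is in a losing position under optimal play; Amy is about to move from it and so loses — Brad wins.

Brad wins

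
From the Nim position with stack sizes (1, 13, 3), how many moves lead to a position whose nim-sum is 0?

1

Write each in binary and XOR column by column:
  0001  (1)
  1101  (13)
  0011  (3)
  ----
  1111  (15)
The overall nim-sum is X = 15. A stack of size p has a winning move iff p XOR X < p (reduce it to p XOR X).
  1: 1 XOR 15 = 14 ≥ 1 — no move.
  13: 13 XOR 15 = 2 < 13 — winning move (to 2).
  3: 3 XOR 15 = 12 ≥ 3 — no move.
That gives 1 winning move.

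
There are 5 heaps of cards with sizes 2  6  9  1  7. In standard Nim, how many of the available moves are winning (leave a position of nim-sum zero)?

Compute the nim-sum pairwise:
2 ^ 6 = 4
4 ^ 9 = 13
13 ^ 1 = 12
12 ^ 7 = 11
The overall nim-sum is X = 11. A heap of size p has a winning move iff p XOR X < p (reduce it to p XOR X).
  2: 2 XOR 11 = 9 ≥ 2 — no move.
  6: 6 XOR 11 = 13 ≥ 6 — no move.
  9: 9 XOR 11 = 2 < 9 — winning move (to 2).
  1: 1 XOR 11 = 10 ≥ 1 — no move.
  7: 7 XOR 11 = 12 ≥ 7 — no move.
That gives 1 winning move.

1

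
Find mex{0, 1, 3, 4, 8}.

2

The values 0, 1 are all present; 2 is the first non-negative integer missing from the set.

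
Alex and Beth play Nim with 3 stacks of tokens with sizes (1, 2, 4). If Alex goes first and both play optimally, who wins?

Alex wins

Compute the nim-sum pairwise:
1 XOR 2 = 3
3 XOR 4 = 7
The nim-sum is 7 ≠ 0, so this is an N-position: the player to move can win; Alex has a winning move.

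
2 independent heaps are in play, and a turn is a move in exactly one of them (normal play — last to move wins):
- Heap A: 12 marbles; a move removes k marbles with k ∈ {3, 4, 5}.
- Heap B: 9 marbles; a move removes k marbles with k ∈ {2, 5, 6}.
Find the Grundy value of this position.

For heap A, compute g(0), g(1), … with moves {3, 4, 5}:
k:     0  1  2  3  4  5  6  7  8  9 10 11 12
g(k):  0  0  0  1  1  1  2  2  0  0  0  1  1
So g(12) = 1.
Grundy values for heap B (subtraction set {2, 5, 6}):
k:     0  1  2  3  4  5  6  7  8  9
g(k):  0  0  1  1  0  2  1  3  0  2
So g(9) = 2.
By the Sprague-Grundy theorem, the Grundy value of a sum of independent games is the XOR of the component values.
Combined value = 1 XOR 2 = 3.

3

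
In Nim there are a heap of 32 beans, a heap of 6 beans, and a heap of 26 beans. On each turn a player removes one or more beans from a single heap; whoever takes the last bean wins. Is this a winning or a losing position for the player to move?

Winning position

Nim-sum: 32 ^ 6 ^ 26 = 60.
The nim-sum is 60 ≠ 0, so this is an N-position: the player to move can win.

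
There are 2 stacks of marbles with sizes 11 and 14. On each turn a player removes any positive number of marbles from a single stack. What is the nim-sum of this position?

5

Bitwise XOR of the heap sizes:
  1011  (11)
  1110  (14)
  ----
  0101  (5)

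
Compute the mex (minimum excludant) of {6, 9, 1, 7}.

0

0 is not in the set, so the mex is 0.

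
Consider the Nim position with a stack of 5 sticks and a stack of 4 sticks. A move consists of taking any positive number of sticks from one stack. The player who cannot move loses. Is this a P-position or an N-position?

N-position

Bitwise XOR of the heap sizes:
  101  (5)
  100  (4)
  ---
  001  (1)
The nim-sum is 1 ≠ 0, so this is an N-position: the player to move can win.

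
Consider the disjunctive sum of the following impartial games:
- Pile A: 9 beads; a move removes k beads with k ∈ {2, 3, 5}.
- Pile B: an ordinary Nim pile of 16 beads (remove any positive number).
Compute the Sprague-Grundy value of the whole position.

17

Build the Grundy sequence for pile A with g(k) = mex{g(k−s) : s ∈ {2, 3, 5}, s ≤ k}:
g(0) = mex{} = 0
g(1) = mex{} = 0
g(2) = mex{0} = 1
g(3) = mex{0} = 1
g(4) = mex{0,1} = 2
g(5) = mex{0,1} = 2
g(6) = mex{0,1,2} = 3
g(7) = mex{1,2} = 0
g(8) = mex{1,2,3} = 0
g(9) = mex{0,2,3} = 1
So g(9) = 1.
Pile B is a plain Nim pile of size 16, so its Grundy value is 16.
The value of a disjunctive sum is the nim-sum of the parts.
Combined value = 1 ⊕ 16 = 17.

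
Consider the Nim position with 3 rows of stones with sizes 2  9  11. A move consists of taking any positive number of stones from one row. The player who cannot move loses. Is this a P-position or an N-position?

P-position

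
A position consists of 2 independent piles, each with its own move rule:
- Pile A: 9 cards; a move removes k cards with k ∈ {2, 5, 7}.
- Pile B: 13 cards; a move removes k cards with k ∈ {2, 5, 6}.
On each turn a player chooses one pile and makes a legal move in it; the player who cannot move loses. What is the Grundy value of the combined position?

Grundy values for pile A (subtraction set {2, 5, 7}):
g(0) = mex{} = 0
g(1) = mex{} = 0
g(2) = mex{0} = 1
g(3) = mex{0} = 1
g(4) = mex{1} = 0
g(5) = mex{0,1} = 2
g(6) = mex{0} = 1
g(7) = mex{0,1,2} = 3
g(8) = mex{0,1} = 2
g(9) = mex{0,1,3} = 2
So g(9) = 2.
Grundy values for pile B (subtraction set {2, 5, 6}):
g(0) = mex{} = 0
g(1) = mex{} = 0
g(2) = mex{0} = 1
g(3) = mex{0} = 1
g(4) = mex{1} = 0
g(5) = mex{0,1} = 2
g(6) = mex{0} = 1
g(7) = mex{0,1,2} = 3
g(8) = mex{1} = 0
g(9) = mex{0,1,3} = 2
g(10) = mex{0,2} = 1
g(11) = mex{1,2} = 0
g(12) = mex{1,3} = 0
g(13) = mex{0,3} = 1
So g(13) = 1.
By the Sprague-Grundy theorem, the Grundy value of a sum of independent games is the XOR of the component values.
Combined value = 2 ⊕ 1 = 3.

3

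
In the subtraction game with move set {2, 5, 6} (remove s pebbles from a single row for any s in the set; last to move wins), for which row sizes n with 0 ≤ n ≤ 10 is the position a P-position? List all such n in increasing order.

Build the Grundy sequence with g(k) = mex{g(k−s) : s ∈ {2, 5, 6}, s ≤ k}:
g(0) = mex{} = 0
g(1) = mex{} = 0
g(2) = mex{0} = 1
g(3) = mex{0} = 1
g(4) = mex{1} = 0
g(5) = mex{0,1} = 2
g(6) = mex{0} = 1
g(7) = mex{0,1,2} = 3
g(8) = mex{1} = 0
g(9) = mex{0,1,3} = 2
g(10) = mex{0,2} = 1
The P-positions (g = 0) in 0..10 are 0, 1, 4, 8.

0, 1, 4, 8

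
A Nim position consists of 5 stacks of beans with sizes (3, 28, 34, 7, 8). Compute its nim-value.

50

Compute the nim-sum pairwise:
3 ⊕ 28 = 31
31 ⊕ 34 = 61
61 ⊕ 7 = 58
58 ⊕ 8 = 50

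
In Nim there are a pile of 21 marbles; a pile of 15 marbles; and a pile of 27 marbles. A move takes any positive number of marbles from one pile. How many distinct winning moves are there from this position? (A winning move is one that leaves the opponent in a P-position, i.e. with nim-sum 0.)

Nim-sum: 21 ⊕ 15 ⊕ 27 = 1.
The overall nim-sum is X = 1. A pile of size p has a winning move iff p XOR X < p (reduce it to p XOR X).
  21: 21 XOR 1 = 20 < 21 — winning move (to 20).
  15: 15 XOR 1 = 14 < 15 — winning move (to 14).
  27: 27 XOR 1 = 26 < 27 — winning move (to 26).
That gives 3 winning moves.

3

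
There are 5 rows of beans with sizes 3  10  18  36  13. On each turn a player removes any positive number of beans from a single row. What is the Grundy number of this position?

Nim-sum: 3 ⊕ 10 ⊕ 18 ⊕ 36 ⊕ 13 = 50.

50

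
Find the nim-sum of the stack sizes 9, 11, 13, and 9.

6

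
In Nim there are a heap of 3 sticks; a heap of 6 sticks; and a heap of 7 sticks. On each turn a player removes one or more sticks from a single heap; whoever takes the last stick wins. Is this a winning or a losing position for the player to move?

Bitwise XOR of the heap sizes:
  011  (3)
  110  (6)
  111  (7)
  ---
  010  (2)
The nim-sum is 2 ≠ 0, so this is an N-position: the player to move can win.

Winning position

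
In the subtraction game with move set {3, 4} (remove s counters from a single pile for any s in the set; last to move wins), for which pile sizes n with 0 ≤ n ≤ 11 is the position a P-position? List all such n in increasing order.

0, 1, 2, 7, 8, 9

Build the Grundy sequence with g(k) = mex{g(k−s) : s ∈ {3, 4}, s ≤ k}:
g(0) = mex{} = 0
g(1) = mex{} = 0
g(2) = mex{} = 0
g(3) = mex{0} = 1
g(4) = mex{0} = 1
g(5) = mex{0} = 1
g(6) = mex{0,1} = 2
g(7) = mex{1} = 0
g(8) = mex{1} = 0
g(9) = mex{1,2} = 0
g(10) = mex{0,2} = 1
g(11) = mex{0} = 1
The P-positions (g = 0) in 0..11 are 0, 1, 2, 7, 8, 9.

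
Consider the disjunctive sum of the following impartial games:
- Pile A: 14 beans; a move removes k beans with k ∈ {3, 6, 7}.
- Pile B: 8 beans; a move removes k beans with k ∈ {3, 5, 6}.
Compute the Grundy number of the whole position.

Grundy values for pile A (subtraction set {3, 6, 7}):
g(0) = mex{} = 0
g(1) = mex{} = 0
g(2) = mex{} = 0
g(3) = mex{0} = 1
g(4) = mex{0} = 1
g(5) = mex{0} = 1
g(6) = mex{0,1} = 2
g(7) = mex{0,1} = 2
g(8) = mex{0,1} = 2
g(9) = mex{0,1,2} = 3
g(10) = mex{1,2} = 0
g(11) = mex{1,2} = 0
g(12) = mex{1,2,3} = 0
g(13) = mex{0,2} = 1
g(14) = mex{0,2} = 1
So g(14) = 1.
Grundy values for pile B (subtraction set {3, 5, 6}):
k:     0  1  2  3  4  5  6  7  8
g(k):  0  0  0  1  1  1  2  2  2
So g(8) = 2.
By the Sprague-Grundy theorem, the Grundy value of a sum of independent games is the XOR of the component values.
Combined value = 1 XOR 2 = 3.

3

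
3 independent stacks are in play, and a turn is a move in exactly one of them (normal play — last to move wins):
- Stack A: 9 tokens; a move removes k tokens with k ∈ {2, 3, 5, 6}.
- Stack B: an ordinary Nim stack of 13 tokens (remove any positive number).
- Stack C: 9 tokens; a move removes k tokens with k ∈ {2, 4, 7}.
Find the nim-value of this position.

Build the Grundy sequence for stack A with g(k) = mex{g(k−s) : s ∈ {2, 3, 5, 6}, s ≤ k}:
g(0) = mex{} = 0
g(1) = mex{} = 0
g(2) = mex{0} = 1
g(3) = mex{0} = 1
g(4) = mex{0,1} = 2
g(5) = mex{0,1} = 2
g(6) = mex{0,1,2} = 3
g(7) = mex{0,1,2} = 3
g(8) = mex{1,2,3} = 0
g(9) = mex{1,2,3} = 0
So g(9) = 0.
Stack B is a plain Nim stack of size 13, so its Grundy value is 13.
Build the Grundy sequence for stack C with g(k) = mex{g(k−s) : s ∈ {2, 4, 7}, s ≤ k}:
g(0) = mex{} = 0
g(1) = mex{} = 0
g(2) = mex{0} = 1
g(3) = mex{0} = 1
g(4) = mex{0,1} = 2
g(5) = mex{0,1} = 2
g(6) = mex{1,2} = 0
g(7) = mex{0,1,2} = 3
g(8) = mex{0,2} = 1
g(9) = mex{1,2,3} = 0
So g(9) = 0.
The value of a disjunctive sum is the nim-sum of the parts.
Combined value = 0 ⊕ 13 ⊕ 0 = 13.

13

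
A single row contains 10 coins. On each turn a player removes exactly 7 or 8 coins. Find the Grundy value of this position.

1

Compute g(0), g(1), … for moves {7, 8}:
g(0) = mex{} = 0
g(1) = mex{} = 0
g(2) = mex{} = 0
g(3) = mex{} = 0
g(4) = mex{} = 0
g(5) = mex{} = 0
g(6) = mex{} = 0
g(7) = mex{0} = 1
g(8) = mex{0} = 1
g(9) = mex{0} = 1
g(10) = mex{0} = 1
So g(10) = 1.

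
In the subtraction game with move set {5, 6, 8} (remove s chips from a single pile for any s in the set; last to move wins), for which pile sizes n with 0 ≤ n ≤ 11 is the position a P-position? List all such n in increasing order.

Build the Grundy sequence with g(k) = mex{g(k−s) : s ∈ {5, 6, 8}, s ≤ k}:
g(0) = mex{} = 0
g(1) = mex{} = 0
g(2) = mex{} = 0
g(3) = mex{} = 0
g(4) = mex{} = 0
g(5) = mex{0} = 1
g(6) = mex{0} = 1
g(7) = mex{0} = 1
g(8) = mex{0} = 1
g(9) = mex{0} = 1
g(10) = mex{0,1} = 2
g(11) = mex{0,1} = 2
The P-positions (g = 0) in 0..11 are 0, 1, 2, 3, 4.

0, 1, 2, 3, 4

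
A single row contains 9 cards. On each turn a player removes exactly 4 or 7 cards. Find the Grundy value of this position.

Build the Grundy sequence with g(k) = mex{g(k−s) : s ∈ {4, 7}, s ≤ k}:
k:     0  1  2  3  4  5  6  7  8  9
g(k):  0  0  0  0  1  1  1  1  2  2
So g(9) = 2.

2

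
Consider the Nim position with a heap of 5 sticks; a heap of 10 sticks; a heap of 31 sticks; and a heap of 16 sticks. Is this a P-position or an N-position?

P-position

In binary:
  00101  (5)
  01010  (10)
  11111  (31)
  10000  (16)
  -----
  00000  (0)
The nim-sum is 0, so this is a P-position: the player to move is in a losing position under optimal play.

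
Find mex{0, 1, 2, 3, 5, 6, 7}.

4

The values 0, 1, 2, 3 are all present; 4 is the first non-negative integer missing from the set.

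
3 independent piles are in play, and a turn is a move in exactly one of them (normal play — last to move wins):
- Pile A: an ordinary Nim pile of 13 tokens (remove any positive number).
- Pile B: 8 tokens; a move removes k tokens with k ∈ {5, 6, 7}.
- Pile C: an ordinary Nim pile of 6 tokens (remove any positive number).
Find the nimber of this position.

10

Pile A is a plain Nim pile of size 13, so its Grundy value is 13.
Build the Grundy sequence for pile B with g(k) = mex{g(k−s) : s ∈ {5, 6, 7}, s ≤ k}:
g(0) = mex{} = 0
g(1) = mex{} = 0
g(2) = mex{} = 0
g(3) = mex{} = 0
g(4) = mex{} = 0
g(5) = mex{0} = 1
g(6) = mex{0} = 1
g(7) = mex{0} = 1
g(8) = mex{0} = 1
So g(8) = 1.
Pile C is a plain Nim pile of size 6, so its Grundy value is 6.
By the Sprague-Grundy theorem, the Grundy value of a sum of independent games is the XOR of the component values.
Combined value = 13 XOR 1 XOR 6 = 10.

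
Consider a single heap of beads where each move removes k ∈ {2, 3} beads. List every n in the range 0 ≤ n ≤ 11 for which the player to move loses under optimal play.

0, 1, 5, 6, 10, 11

Grundy values for subtraction set {2, 3}:
k:     0  1  2  3  4  5  6  7  8  9 10 11
g(k):  0  0  1  1  2  0  0  1  1  2  0  0
The P-positions (g = 0) in 0..11 are 0, 1, 5, 6, 10, 11.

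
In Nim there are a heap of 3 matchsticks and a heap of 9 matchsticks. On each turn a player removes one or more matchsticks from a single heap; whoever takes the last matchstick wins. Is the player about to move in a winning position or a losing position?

Winning position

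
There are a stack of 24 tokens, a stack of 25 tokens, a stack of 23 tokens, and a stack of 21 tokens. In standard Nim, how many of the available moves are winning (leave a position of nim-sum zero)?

Write each in binary and XOR column by column:
  11000  (24)
  11001  (25)
  10111  (23)
  10101  (21)
  -----
  00011  (3)
The overall nim-sum is X = 3. A stack of size p has a winning move iff p XOR X < p (reduce it to p XOR X).
  24: 24 XOR 3 = 27 ≥ 24 — no move.
  25: 25 XOR 3 = 26 ≥ 25 — no move.
  23: 23 XOR 3 = 20 < 23 — winning move (to 20).
  21: 21 XOR 3 = 22 ≥ 21 — no move.
That gives 1 winning move.

1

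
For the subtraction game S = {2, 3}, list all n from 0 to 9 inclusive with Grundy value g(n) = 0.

Grundy values for subtraction set {2, 3}:
k:     0  1  2  3  4  5  6  7  8  9
g(k):  0  0  1  1  2  0  0  1  1  2
The P-positions (g = 0) in 0..9 are 0, 1, 5, 6.

0, 1, 5, 6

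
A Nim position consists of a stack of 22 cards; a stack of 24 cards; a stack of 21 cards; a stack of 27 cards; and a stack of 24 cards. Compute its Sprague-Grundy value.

Nim-sum: 22 XOR 24 XOR 21 XOR 27 XOR 24 = 24.

24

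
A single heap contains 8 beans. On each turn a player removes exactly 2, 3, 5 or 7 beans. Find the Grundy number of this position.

4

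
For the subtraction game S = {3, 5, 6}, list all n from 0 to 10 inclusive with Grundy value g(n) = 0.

Grundy values for subtraction set {3, 5, 6}:
k:     0  1  2  3  4  5  6  7  8  9 10
g(k):  0  0  0  1  1  1  2  2  2  0  0
The P-positions (g = 0) in 0..10 are 0, 1, 2, 9, 10.

0, 1, 2, 9, 10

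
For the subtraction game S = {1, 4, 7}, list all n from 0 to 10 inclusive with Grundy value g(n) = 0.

0, 2, 5, 8, 10

Grundy values for subtraction set {1, 4, 7}:
k:     0  1  2  3  4  5  6  7  8  9 10
g(k):  0  1  0  1  2  0  1  2  0  1  0
The P-positions (g = 0) in 0..10 are 0, 2, 5, 8, 10.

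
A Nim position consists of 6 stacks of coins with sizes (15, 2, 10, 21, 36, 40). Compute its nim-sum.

Nim-sum: 15 ^ 2 ^ 10 ^ 21 ^ 36 ^ 40 = 30.

30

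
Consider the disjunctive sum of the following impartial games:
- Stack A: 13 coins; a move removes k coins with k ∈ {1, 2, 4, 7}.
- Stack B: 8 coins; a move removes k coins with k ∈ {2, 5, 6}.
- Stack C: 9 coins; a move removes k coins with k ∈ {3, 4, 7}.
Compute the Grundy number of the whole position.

2

Grundy values for stack A (subtraction set {1, 2, 4, 7}):
k:     0  1  2  3  4  5  6  7  8  9 10 11 12 13
g(k):  0  1  2  0  1  2  0  1  2  0  1  2  0  1
So g(13) = 1.
Grundy values for stack B (subtraction set {2, 5, 6}):
k:     0  1  2  3  4  5  6  7  8
g(k):  0  0  1  1  0  2  1  3  0
So g(8) = 0.
For stack C, compute g(0), g(1), … with moves {3, 4, 7}:
g(0) = mex{} = 0
g(1) = mex{} = 0
g(2) = mex{} = 0
g(3) = mex{0} = 1
g(4) = mex{0} = 1
g(5) = mex{0} = 1
g(6) = mex{0,1} = 2
g(7) = mex{0,1} = 2
g(8) = mex{0,1} = 2
g(9) = mex{0,1,2} = 3
So g(9) = 3.
The value of a disjunctive sum is the nim-sum of the parts.
Combined value = 1 ⊕ 0 ⊕ 3 = 2.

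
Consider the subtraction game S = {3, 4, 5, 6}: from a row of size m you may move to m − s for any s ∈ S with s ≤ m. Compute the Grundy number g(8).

Build the Grundy sequence with g(k) = mex{g(k−s) : s ∈ {3, 4, 5, 6}, s ≤ k}:
g(0) = mex{} = 0
g(1) = mex{} = 0
g(2) = mex{} = 0
g(3) = mex{0} = 1
g(4) = mex{0} = 1
g(5) = mex{0} = 1
g(6) = mex{0,1} = 2
g(7) = mex{0,1} = 2
g(8) = mex{0,1} = 2
So g(8) = 2.

2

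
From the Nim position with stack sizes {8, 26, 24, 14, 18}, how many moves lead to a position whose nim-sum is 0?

Compute the nim-sum pairwise:
8 ⊕ 26 = 18
18 ⊕ 24 = 10
10 ⊕ 14 = 4
4 ⊕ 18 = 22
The overall nim-sum is X = 22. A stack of size p has a winning move iff p XOR X < p (reduce it to p XOR X).
  8: 8 XOR 22 = 30 ≥ 8 — no move.
  26: 26 XOR 22 = 12 < 26 — winning move (to 12).
  24: 24 XOR 22 = 14 < 24 — winning move (to 14).
  14: 14 XOR 22 = 24 ≥ 14 — no move.
  18: 18 XOR 22 = 4 < 18 — winning move (to 4).
That gives 3 winning moves.

3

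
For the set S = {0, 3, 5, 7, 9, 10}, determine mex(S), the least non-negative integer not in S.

1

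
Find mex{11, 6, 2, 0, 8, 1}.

The values 0, 1, 2 are all present; 3 is the first non-negative integer missing from the set.

3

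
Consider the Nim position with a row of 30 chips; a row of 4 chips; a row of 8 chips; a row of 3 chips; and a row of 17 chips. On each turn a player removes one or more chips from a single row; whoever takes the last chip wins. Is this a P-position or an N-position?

P-position

Nim-sum: 30 ^ 4 ^ 8 ^ 3 ^ 17 = 0.
The nim-sum is 0, so this is a P-position: the player to move is in a losing position under optimal play.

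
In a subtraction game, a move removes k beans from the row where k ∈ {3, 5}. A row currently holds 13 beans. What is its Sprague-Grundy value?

1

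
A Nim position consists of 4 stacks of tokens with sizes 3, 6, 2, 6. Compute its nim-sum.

Compute the nim-sum pairwise:
3 XOR 6 = 5
5 XOR 2 = 7
7 XOR 6 = 1

1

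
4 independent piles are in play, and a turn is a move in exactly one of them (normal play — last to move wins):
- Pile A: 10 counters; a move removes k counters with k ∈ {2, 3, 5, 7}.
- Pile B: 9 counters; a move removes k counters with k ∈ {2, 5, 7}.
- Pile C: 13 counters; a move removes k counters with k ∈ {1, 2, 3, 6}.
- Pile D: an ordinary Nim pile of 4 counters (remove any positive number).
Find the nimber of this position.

Grundy values for pile A (subtraction set {2, 3, 5, 7}):
g(0) = mex{} = 0
g(1) = mex{} = 0
g(2) = mex{0} = 1
g(3) = mex{0} = 1
g(4) = mex{0,1} = 2
g(5) = mex{0,1} = 2
g(6) = mex{0,1,2} = 3
g(7) = mex{0,1,2} = 3
g(8) = mex{0,1,2,3} = 4
g(9) = mex{1,2,3} = 0
g(10) = mex{1,2,3,4} = 0
So g(10) = 0.
Build the Grundy sequence for pile B with g(k) = mex{g(k−s) : s ∈ {2, 5, 7}, s ≤ k}:
g(0) = mex{} = 0
g(1) = mex{} = 0
g(2) = mex{0} = 1
g(3) = mex{0} = 1
g(4) = mex{1} = 0
g(5) = mex{0,1} = 2
g(6) = mex{0} = 1
g(7) = mex{0,1,2} = 3
g(8) = mex{0,1} = 2
g(9) = mex{0,1,3} = 2
So g(9) = 2.
For pile C, compute g(0), g(1), … with moves {1, 2, 3, 6}:
g(0) = mex{} = 0
g(1) = mex{0} = 1
g(2) = mex{0,1} = 2
g(3) = mex{0,1,2} = 3
g(4) = mex{1,2,3} = 0
g(5) = mex{0,2,3} = 1
g(6) = mex{0,1,3} = 2
g(7) = mex{0,1,2} = 3
g(8) = mex{1,2,3} = 0
g(9) = mex{0,2,3} = 1
g(10) = mex{0,1,3} = 2
g(11) = mex{0,1,2} = 3
g(12) = mex{1,2,3} = 0
g(13) = mex{0,2,3} = 1
So g(13) = 1.
Pile D is a plain Nim pile of size 4, so its Grundy value is 4.
The value of a disjunctive sum is the nim-sum of the parts.
Combined value = 0 XOR 2 XOR 1 XOR 4 = 7.

7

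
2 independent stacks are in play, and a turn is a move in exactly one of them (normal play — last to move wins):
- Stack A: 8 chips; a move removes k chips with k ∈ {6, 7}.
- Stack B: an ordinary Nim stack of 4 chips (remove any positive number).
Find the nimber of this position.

Build the Grundy sequence for stack A with g(k) = mex{g(k−s) : s ∈ {6, 7}, s ≤ k}:
k:     0  1  2  3  4  5  6  7  8
g(k):  0  0  0  0  0  0  1  1  1
So g(8) = 1.
Stack B is a plain Nim stack of size 4, so its Grundy value is 4.
The value of a disjunctive sum is the nim-sum of the parts.
Combined value = 1 ⊕ 4 = 5.

5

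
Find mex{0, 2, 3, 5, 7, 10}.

1

0 is in the set but 1 is not, so the mex is 1.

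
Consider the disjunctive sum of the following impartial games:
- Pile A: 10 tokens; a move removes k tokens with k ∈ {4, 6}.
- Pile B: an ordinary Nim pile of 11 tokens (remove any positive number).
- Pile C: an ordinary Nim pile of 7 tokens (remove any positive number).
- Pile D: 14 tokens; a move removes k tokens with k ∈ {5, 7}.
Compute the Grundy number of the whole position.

Grundy values for pile A (subtraction set {4, 6}):
k:     0  1  2  3  4  5  6  7  8  9 10
g(k):  0  0  0  0  1  1  1  1  2  2  0
So g(10) = 0.
Pile B is a plain Nim pile of size 11, so its Grundy value is 11.
Pile C is a plain Nim pile of size 7, so its Grundy value is 7.
Build the Grundy sequence for pile D with g(k) = mex{g(k−s) : s ∈ {5, 7}, s ≤ k}:
k:     0  1  2  3  4  5  6  7  8  9 10 11 12 13 14
g(k):  0  0  0  0  0  1  1  1  1  1  2  2  0  0  0
So g(14) = 0.
The value of a disjunctive sum is the nim-sum of the parts.
Combined value = 0 ⊕ 11 ⊕ 7 ⊕ 0 = 12.

12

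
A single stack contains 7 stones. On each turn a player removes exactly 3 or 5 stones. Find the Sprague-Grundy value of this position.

2

Compute g(0), g(1), … for moves {3, 5}:
g(0) = mex{} = 0
g(1) = mex{} = 0
g(2) = mex{} = 0
g(3) = mex{0} = 1
g(4) = mex{0} = 1
g(5) = mex{0} = 1
g(6) = mex{0,1} = 2
g(7) = mex{0,1} = 2
So g(7) = 2.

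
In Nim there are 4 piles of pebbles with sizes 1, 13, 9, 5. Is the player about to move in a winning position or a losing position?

Losing position

Nim-sum: 1 XOR 13 XOR 9 XOR 5 = 0.
The nim-sum is 0, so this is a P-position: the player to move is in a losing position under optimal play.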